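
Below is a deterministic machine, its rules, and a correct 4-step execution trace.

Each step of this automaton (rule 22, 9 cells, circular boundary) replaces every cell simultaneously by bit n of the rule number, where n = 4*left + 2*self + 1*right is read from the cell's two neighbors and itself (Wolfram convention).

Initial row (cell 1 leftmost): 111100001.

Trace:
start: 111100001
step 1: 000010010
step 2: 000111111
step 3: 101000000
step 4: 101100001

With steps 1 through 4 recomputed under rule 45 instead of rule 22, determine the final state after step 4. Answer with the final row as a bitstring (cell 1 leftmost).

100010001

(re-executing steps 1..4 under rule 45; state before step 1: 111100001)
step 1: 000001101
step 2: 011101011
step 3: 110011110
step 4: 100010001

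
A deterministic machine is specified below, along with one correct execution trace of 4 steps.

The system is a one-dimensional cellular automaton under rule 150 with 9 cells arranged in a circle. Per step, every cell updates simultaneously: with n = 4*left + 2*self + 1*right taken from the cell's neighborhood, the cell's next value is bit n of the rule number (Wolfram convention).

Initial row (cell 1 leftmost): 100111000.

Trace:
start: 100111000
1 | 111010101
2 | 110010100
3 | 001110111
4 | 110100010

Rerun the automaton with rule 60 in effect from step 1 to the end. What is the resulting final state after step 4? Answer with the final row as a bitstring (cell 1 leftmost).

(re-executing steps 1..4 under rule 60; state before step 1: 100111000)
1 | 110100100
2 | 101110110
3 | 111001101
4 | 000101011

000101011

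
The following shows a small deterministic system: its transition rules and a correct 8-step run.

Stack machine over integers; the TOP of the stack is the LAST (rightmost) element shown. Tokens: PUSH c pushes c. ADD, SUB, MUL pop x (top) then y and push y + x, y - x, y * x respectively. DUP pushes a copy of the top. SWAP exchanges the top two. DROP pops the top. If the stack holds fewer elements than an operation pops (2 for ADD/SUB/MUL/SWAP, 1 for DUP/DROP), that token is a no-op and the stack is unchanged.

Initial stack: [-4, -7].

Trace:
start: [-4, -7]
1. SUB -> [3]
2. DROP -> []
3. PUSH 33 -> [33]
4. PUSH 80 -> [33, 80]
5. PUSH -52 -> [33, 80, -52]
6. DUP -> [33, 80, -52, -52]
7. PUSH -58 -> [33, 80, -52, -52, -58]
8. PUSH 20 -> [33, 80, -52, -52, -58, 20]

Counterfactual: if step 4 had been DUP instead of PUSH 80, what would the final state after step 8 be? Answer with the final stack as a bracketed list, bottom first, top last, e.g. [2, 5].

(re-executing from step 4 with the substitution; state before step 4: [33])
4. DUP -> [33, 33]
5. PUSH -52 -> [33, 33, -52]
6. DUP -> [33, 33, -52, -52]
7. PUSH -58 -> [33, 33, -52, -52, -58]
8. PUSH 20 -> [33, 33, -52, -52, -58, 20]

[33, 33, -52, -52, -58, 20]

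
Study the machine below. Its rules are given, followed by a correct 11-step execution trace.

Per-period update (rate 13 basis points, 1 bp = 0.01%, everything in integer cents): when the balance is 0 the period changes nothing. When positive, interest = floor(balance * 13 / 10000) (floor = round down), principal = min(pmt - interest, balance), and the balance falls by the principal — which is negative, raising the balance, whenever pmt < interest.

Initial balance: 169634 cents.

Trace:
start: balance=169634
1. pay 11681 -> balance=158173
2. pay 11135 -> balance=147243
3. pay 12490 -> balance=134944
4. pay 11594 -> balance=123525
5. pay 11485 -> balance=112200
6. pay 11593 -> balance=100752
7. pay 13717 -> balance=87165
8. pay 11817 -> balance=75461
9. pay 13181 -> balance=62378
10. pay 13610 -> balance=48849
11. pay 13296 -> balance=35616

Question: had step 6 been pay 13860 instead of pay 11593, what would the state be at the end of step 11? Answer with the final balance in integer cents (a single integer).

(re-executing from step 6 with the substitution; state before step 6: balance=112200)
6. pay 13860 -> balance=98485
7. pay 13717 -> balance=84896
8. pay 11817 -> balance=73189
9. pay 13181 -> balance=60103
10. pay 13610 -> balance=46571
11. pay 13296 -> balance=33335

33335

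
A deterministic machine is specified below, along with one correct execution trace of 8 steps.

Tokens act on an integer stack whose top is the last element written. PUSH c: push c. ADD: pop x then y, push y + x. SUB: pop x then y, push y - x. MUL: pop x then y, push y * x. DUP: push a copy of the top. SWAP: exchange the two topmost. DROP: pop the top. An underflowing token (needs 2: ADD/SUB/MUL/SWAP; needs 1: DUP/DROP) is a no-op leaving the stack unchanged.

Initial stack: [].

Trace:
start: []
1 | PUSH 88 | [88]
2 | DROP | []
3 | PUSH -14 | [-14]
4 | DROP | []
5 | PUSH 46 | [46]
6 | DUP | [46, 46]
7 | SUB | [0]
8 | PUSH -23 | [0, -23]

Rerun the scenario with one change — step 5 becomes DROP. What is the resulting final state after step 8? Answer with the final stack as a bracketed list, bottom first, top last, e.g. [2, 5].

(re-executing from step 5 with the substitution; state before step 5: [])
5 | DROP | []
6 | DUP | []
7 | SUB | []
8 | PUSH -23 | [-23]

[-23]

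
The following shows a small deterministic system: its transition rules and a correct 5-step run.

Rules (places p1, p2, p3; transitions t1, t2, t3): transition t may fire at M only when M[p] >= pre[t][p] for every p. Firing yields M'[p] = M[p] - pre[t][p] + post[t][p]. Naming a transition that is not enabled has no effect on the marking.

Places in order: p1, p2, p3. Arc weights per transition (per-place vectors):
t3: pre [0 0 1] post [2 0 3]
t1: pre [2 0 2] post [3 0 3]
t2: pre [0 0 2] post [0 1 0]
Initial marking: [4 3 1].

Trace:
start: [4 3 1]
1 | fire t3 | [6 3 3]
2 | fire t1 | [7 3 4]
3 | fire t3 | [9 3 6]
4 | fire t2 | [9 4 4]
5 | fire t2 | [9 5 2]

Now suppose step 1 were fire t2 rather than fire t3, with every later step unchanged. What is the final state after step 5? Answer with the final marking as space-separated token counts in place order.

6 4 1

(re-executing from step 1 with the substitution; state before step 1: [4 3 1])
1 | fire t2 | [4 3 1]
2 | fire t1 | [4 3 1]
3 | fire t3 | [6 3 3]
4 | fire t2 | [6 4 1]
5 | fire t2 | [6 4 1]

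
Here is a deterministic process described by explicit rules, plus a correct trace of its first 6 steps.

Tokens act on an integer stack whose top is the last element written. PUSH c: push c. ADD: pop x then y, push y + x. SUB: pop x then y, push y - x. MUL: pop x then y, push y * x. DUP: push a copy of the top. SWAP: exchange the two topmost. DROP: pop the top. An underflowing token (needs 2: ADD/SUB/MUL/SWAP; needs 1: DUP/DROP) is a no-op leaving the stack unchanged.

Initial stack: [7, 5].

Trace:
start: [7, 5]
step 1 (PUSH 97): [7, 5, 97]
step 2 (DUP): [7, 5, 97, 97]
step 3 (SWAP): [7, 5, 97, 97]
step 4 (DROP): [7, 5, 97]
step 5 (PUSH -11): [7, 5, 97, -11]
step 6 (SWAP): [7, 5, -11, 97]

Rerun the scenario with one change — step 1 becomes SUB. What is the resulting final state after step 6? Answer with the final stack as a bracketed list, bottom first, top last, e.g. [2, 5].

[-11, 2]

(re-executing from step 1 with the substitution; state before step 1: [7, 5])
step 1 (SUB): [2]
step 2 (DUP): [2, 2]
step 3 (SWAP): [2, 2]
step 4 (DROP): [2]
step 5 (PUSH -11): [2, -11]
step 6 (SWAP): [-11, 2]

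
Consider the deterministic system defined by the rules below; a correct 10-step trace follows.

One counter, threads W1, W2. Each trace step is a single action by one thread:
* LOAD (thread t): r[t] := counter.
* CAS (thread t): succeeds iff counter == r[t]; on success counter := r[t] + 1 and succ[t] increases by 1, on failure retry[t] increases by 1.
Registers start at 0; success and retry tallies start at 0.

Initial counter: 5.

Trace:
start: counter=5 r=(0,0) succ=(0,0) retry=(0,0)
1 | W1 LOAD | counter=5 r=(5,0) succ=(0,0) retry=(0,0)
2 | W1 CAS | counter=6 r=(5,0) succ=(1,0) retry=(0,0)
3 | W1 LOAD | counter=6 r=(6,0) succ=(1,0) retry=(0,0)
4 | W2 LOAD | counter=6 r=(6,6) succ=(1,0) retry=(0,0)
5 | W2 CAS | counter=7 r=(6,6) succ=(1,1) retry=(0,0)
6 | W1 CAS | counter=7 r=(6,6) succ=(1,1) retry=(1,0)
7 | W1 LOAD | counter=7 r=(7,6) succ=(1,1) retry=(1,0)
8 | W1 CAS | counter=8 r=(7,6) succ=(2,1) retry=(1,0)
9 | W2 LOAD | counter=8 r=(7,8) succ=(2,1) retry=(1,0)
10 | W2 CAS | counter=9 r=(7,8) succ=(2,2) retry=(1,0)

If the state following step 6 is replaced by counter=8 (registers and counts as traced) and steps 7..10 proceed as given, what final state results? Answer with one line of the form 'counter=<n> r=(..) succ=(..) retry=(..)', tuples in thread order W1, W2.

counter=10 r=(8,9) succ=(2,2) retry=(1,0)

state after step 6 := counter=8 r=(6,6) succ=(1,1) retry=(1,0)
7 | W1 LOAD | counter=8 r=(8,6) succ=(1,1) retry=(1,0)
8 | W1 CAS | counter=9 r=(8,6) succ=(2,1) retry=(1,0)
9 | W2 LOAD | counter=9 r=(8,9) succ=(2,1) retry=(1,0)
10 | W2 CAS | counter=10 r=(8,9) succ=(2,2) retry=(1,0)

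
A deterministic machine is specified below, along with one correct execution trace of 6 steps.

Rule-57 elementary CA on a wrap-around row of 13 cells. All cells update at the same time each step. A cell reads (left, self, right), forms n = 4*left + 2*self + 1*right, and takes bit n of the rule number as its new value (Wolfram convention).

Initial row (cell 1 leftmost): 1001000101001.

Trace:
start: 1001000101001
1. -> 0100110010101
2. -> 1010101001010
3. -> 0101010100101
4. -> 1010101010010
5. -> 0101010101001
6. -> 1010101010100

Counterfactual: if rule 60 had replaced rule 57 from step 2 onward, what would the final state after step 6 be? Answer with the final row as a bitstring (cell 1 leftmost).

(re-executing steps 2..6 under rule 60; state before step 2: 0100110010101)
2. -> 1110101011111
3. -> 0001111110000
4. -> 0001000001000
5. -> 0001100001100
6. -> 0001010001010

0001010001010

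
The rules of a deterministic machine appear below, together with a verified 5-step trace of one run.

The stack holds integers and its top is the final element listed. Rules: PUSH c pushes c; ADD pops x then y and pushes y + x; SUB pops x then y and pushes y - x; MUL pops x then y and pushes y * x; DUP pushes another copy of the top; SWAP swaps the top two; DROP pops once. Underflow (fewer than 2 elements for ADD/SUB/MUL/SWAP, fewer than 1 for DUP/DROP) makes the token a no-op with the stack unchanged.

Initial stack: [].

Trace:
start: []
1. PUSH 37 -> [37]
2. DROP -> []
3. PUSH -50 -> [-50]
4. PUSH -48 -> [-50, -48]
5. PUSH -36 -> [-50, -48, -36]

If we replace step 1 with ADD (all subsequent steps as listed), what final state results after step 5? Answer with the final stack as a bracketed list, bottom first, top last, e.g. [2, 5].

[-50, -48, -36]

(re-executing from step 1 with the substitution; state before step 1: [])
1. ADD -> []
2. DROP -> []
3. PUSH -50 -> [-50]
4. PUSH -48 -> [-50, -48]
5. PUSH -36 -> [-50, -48, -36]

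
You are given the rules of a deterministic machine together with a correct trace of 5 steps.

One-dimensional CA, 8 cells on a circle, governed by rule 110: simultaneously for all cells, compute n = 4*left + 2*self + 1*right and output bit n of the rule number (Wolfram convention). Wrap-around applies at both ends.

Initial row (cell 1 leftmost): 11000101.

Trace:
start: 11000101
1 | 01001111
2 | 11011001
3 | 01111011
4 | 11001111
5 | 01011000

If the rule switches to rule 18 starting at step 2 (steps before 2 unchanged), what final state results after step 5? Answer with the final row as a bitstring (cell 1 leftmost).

(re-executing steps 2..5 under rule 18; state before step 2: 01001111)
2 | 00110000
3 | 01001000
4 | 10110100
5 | 00000011

00000011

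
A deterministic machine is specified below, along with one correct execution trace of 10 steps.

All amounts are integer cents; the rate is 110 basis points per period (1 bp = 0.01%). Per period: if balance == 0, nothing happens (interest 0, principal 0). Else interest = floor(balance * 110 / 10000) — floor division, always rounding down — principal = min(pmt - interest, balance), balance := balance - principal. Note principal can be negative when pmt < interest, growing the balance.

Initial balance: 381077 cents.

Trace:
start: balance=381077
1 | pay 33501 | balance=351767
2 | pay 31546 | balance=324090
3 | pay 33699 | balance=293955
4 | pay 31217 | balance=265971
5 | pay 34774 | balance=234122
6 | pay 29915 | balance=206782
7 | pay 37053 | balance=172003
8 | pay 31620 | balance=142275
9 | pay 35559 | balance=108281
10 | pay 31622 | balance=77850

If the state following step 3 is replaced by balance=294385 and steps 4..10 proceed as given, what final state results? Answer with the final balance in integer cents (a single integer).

78314

state after step 3 := balance=294385
4 | pay 31217 | balance=266406
5 | pay 34774 | balance=234562
6 | pay 29915 | balance=207227
7 | pay 37053 | balance=172453
8 | pay 31620 | balance=142729
9 | pay 35559 | balance=108740
10 | pay 31622 | balance=78314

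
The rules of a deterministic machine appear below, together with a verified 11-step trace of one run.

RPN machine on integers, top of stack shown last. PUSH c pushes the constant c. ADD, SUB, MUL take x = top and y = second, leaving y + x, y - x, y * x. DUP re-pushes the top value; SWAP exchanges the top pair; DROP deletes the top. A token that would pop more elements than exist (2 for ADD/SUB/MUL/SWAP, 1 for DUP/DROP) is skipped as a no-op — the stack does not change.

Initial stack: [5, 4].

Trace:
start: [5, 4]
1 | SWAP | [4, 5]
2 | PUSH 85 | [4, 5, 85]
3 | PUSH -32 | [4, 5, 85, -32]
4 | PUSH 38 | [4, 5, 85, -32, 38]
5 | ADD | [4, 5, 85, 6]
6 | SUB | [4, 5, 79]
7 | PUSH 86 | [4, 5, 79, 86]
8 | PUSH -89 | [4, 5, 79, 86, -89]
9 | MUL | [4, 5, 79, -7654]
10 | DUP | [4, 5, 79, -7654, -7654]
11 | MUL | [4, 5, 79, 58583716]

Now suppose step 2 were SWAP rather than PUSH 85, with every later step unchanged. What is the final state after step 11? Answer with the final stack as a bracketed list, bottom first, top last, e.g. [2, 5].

(re-executing from step 2 with the substitution; state before step 2: [4, 5])
2 | SWAP | [5, 4]
3 | PUSH -32 | [5, 4, -32]
4 | PUSH 38 | [5, 4, -32, 38]
5 | ADD | [5, 4, 6]
6 | SUB | [5, -2]
7 | PUSH 86 | [5, -2, 86]
8 | PUSH -89 | [5, -2, 86, -89]
9 | MUL | [5, -2, -7654]
10 | DUP | [5, -2, -7654, -7654]
11 | MUL | [5, -2, 58583716]

[5, -2, 58583716]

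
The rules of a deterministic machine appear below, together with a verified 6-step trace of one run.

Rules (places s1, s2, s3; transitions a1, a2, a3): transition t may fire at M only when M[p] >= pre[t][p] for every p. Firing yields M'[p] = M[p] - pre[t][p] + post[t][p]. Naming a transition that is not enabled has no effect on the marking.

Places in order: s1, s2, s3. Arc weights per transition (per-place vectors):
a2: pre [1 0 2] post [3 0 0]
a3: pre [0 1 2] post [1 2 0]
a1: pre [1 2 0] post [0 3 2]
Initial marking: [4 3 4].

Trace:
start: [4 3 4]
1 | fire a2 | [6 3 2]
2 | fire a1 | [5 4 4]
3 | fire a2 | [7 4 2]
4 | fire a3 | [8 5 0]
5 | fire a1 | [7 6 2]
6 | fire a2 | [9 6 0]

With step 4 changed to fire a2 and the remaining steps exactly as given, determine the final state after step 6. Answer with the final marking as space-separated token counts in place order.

10 5 0

(re-executing from step 4 with the substitution; state before step 4: [7 4 2])
4 | fire a2 | [9 4 0]
5 | fire a1 | [8 5 2]
6 | fire a2 | [10 5 0]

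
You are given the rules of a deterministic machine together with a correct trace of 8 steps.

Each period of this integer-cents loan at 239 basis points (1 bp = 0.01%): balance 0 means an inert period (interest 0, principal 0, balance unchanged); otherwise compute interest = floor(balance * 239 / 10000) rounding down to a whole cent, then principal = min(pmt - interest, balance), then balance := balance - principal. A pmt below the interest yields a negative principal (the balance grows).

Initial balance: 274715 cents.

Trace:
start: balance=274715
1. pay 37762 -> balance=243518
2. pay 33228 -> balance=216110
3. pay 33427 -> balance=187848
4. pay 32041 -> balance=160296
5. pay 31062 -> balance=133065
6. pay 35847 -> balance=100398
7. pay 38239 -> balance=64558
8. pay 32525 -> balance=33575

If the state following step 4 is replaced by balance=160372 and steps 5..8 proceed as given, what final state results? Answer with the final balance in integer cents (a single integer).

state after step 4 := balance=160372
5. pay 31062 -> balance=133142
6. pay 35847 -> balance=100477
7. pay 38239 -> balance=64639
8. pay 32525 -> balance=33658

33658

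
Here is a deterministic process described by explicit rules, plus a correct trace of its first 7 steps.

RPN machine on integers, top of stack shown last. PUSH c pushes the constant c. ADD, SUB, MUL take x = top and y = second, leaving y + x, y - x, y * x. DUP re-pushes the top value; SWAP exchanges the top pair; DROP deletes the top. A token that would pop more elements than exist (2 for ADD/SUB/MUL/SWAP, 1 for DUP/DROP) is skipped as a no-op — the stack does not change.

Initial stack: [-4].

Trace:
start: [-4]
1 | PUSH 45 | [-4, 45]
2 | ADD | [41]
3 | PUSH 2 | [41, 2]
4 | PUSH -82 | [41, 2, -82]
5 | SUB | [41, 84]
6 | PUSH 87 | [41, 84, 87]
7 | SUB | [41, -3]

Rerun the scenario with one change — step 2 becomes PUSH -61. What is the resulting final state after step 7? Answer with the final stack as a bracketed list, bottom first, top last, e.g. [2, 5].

[-4, 45, -61, -3]

(re-executing from step 2 with the substitution; state before step 2: [-4, 45])
2 | PUSH -61 | [-4, 45, -61]
3 | PUSH 2 | [-4, 45, -61, 2]
4 | PUSH -82 | [-4, 45, -61, 2, -82]
5 | SUB | [-4, 45, -61, 84]
6 | PUSH 87 | [-4, 45, -61, 84, 87]
7 | SUB | [-4, 45, -61, -3]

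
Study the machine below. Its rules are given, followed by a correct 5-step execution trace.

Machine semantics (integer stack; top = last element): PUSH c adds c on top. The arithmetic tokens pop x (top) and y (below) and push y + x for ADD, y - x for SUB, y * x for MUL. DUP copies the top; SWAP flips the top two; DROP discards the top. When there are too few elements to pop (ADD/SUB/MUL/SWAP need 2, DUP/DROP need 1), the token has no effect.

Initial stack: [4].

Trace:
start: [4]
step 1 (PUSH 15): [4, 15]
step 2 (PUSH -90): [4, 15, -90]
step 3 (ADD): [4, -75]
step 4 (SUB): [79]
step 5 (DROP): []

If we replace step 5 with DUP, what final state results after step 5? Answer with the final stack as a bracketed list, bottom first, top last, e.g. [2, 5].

[79, 79]

(re-executing from step 5 with the substitution; state before step 5: [79])
step 5 (DUP): [79, 79]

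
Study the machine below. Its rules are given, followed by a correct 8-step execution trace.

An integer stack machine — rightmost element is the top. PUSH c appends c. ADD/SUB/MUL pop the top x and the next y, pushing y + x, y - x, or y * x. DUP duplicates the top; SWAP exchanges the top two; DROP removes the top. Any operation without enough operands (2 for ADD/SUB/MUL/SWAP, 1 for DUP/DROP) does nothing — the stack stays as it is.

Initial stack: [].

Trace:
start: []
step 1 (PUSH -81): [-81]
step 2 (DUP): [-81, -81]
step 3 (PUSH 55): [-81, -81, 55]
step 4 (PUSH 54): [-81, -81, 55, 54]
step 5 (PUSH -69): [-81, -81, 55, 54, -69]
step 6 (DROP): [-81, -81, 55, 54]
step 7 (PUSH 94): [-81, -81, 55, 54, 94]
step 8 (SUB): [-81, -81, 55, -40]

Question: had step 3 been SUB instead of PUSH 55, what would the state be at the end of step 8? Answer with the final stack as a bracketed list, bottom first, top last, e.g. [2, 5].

(re-executing from step 3 with the substitution; state before step 3: [-81, -81])
step 3 (SUB): [0]
step 4 (PUSH 54): [0, 54]
step 5 (PUSH -69): [0, 54, -69]
step 6 (DROP): [0, 54]
step 7 (PUSH 94): [0, 54, 94]
step 8 (SUB): [0, -40]

[0, -40]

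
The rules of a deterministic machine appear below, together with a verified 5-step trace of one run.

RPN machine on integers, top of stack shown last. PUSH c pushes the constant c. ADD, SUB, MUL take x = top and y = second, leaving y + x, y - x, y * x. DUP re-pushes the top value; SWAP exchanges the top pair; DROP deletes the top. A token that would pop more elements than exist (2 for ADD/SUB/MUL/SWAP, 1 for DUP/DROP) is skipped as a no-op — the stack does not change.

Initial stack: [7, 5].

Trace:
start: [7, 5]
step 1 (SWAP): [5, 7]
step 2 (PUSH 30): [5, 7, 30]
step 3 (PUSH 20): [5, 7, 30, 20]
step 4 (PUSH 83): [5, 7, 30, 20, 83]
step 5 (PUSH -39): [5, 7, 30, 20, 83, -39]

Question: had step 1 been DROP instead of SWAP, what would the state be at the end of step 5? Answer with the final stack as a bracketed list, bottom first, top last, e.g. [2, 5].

[7, 30, 20, 83, -39]

(re-executing from step 1 with the substitution; state before step 1: [7, 5])
step 1 (DROP): [7]
step 2 (PUSH 30): [7, 30]
step 3 (PUSH 20): [7, 30, 20]
step 4 (PUSH 83): [7, 30, 20, 83]
step 5 (PUSH -39): [7, 30, 20, 83, -39]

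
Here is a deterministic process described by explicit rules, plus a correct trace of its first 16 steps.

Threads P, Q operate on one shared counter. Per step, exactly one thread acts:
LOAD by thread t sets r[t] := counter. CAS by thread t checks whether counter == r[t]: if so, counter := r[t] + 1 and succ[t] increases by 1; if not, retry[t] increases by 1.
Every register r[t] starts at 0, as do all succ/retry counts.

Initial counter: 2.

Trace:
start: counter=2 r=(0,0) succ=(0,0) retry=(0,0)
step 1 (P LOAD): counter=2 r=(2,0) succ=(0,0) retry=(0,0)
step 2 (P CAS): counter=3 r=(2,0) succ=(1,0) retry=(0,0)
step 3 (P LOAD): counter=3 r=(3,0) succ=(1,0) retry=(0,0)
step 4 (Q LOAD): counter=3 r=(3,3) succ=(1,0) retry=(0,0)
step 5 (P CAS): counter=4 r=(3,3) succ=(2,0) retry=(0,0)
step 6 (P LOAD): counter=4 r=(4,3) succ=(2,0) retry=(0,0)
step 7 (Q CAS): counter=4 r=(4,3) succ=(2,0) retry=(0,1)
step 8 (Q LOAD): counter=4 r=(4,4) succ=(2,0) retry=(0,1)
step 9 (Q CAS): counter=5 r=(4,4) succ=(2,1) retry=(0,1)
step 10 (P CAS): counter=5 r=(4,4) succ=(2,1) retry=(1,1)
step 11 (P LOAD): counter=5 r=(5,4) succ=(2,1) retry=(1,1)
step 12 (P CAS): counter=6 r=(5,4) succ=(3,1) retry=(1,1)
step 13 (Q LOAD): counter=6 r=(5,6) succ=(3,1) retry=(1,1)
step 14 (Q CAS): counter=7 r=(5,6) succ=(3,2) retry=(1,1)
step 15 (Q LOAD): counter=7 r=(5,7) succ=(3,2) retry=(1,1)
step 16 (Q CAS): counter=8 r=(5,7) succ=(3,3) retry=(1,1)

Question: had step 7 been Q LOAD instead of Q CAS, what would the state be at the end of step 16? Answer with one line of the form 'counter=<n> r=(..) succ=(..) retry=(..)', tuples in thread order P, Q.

(re-executing from step 7 with the substitution; state before step 7: counter=4 r=(4,3) succ=(2,0) retry=(0,0))
step 7 (Q LOAD): counter=4 r=(4,4) succ=(2,0) retry=(0,0)
step 8 (Q LOAD): counter=4 r=(4,4) succ=(2,0) retry=(0,0)
step 9 (Q CAS): counter=5 r=(4,4) succ=(2,1) retry=(0,0)
step 10 (P CAS): counter=5 r=(4,4) succ=(2,1) retry=(1,0)
step 11 (P LOAD): counter=5 r=(5,4) succ=(2,1) retry=(1,0)
step 12 (P CAS): counter=6 r=(5,4) succ=(3,1) retry=(1,0)
step 13 (Q LOAD): counter=6 r=(5,6) succ=(3,1) retry=(1,0)
step 14 (Q CAS): counter=7 r=(5,6) succ=(3,2) retry=(1,0)
step 15 (Q LOAD): counter=7 r=(5,7) succ=(3,2) retry=(1,0)
step 16 (Q CAS): counter=8 r=(5,7) succ=(3,3) retry=(1,0)

counter=8 r=(5,7) succ=(3,3) retry=(1,0)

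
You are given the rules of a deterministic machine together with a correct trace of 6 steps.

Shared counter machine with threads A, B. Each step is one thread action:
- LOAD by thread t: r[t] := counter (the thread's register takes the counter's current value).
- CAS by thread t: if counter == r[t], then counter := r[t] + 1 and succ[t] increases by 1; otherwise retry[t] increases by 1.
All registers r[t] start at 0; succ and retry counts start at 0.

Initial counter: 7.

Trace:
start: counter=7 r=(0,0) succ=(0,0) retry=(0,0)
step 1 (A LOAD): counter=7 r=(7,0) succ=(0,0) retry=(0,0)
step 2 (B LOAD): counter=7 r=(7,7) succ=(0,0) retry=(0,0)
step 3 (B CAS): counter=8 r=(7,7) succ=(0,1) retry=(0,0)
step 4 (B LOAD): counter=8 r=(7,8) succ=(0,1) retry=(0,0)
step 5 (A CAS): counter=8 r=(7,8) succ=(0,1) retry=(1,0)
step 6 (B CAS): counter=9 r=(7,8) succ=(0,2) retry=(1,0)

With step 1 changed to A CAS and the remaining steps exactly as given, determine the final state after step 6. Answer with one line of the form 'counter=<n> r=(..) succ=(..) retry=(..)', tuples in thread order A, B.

(re-executing from step 1 with the substitution; state before step 1: counter=7 r=(0,0) succ=(0,0) retry=(0,0))
step 1 (A CAS): counter=7 r=(0,0) succ=(0,0) retry=(1,0)
step 2 (B LOAD): counter=7 r=(0,7) succ=(0,0) retry=(1,0)
step 3 (B CAS): counter=8 r=(0,7) succ=(0,1) retry=(1,0)
step 4 (B LOAD): counter=8 r=(0,8) succ=(0,1) retry=(1,0)
step 5 (A CAS): counter=8 r=(0,8) succ=(0,1) retry=(2,0)
step 6 (B CAS): counter=9 r=(0,8) succ=(0,2) retry=(2,0)

counter=9 r=(0,8) succ=(0,2) retry=(2,0)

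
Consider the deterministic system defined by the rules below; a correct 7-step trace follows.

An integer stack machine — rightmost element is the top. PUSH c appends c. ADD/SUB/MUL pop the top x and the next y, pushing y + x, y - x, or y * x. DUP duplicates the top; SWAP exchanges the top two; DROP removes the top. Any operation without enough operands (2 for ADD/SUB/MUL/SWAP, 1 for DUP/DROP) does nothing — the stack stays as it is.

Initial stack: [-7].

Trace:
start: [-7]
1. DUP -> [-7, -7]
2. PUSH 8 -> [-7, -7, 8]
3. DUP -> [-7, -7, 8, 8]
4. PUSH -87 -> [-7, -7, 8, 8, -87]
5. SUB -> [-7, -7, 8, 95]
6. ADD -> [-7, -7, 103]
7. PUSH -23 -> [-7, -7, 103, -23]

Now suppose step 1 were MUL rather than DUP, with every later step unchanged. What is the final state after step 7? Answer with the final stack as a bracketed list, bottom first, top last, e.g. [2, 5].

[-7, 103, -23]

(re-executing from step 1 with the substitution; state before step 1: [-7])
1. MUL -> [-7]
2. PUSH 8 -> [-7, 8]
3. DUP -> [-7, 8, 8]
4. PUSH -87 -> [-7, 8, 8, -87]
5. SUB -> [-7, 8, 95]
6. ADD -> [-7, 103]
7. PUSH -23 -> [-7, 103, -23]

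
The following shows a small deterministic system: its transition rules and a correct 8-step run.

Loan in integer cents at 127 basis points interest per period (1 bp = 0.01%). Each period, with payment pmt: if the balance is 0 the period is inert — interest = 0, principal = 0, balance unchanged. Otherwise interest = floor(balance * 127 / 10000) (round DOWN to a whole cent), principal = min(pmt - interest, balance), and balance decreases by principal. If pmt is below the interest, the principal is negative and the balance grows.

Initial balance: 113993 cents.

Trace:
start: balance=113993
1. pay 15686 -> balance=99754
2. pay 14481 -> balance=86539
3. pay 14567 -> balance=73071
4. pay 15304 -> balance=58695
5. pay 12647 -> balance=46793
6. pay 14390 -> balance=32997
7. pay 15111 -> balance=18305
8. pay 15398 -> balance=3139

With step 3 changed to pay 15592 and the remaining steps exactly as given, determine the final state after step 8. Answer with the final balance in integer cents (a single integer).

(re-executing from step 3 with the substitution; state before step 3: balance=86539)
3. pay 15592 -> balance=72046
4. pay 15304 -> balance=57656
5. pay 12647 -> balance=45741
6. pay 14390 -> balance=31931
7. pay 15111 -> balance=17225
8. pay 15398 -> balance=2045

2045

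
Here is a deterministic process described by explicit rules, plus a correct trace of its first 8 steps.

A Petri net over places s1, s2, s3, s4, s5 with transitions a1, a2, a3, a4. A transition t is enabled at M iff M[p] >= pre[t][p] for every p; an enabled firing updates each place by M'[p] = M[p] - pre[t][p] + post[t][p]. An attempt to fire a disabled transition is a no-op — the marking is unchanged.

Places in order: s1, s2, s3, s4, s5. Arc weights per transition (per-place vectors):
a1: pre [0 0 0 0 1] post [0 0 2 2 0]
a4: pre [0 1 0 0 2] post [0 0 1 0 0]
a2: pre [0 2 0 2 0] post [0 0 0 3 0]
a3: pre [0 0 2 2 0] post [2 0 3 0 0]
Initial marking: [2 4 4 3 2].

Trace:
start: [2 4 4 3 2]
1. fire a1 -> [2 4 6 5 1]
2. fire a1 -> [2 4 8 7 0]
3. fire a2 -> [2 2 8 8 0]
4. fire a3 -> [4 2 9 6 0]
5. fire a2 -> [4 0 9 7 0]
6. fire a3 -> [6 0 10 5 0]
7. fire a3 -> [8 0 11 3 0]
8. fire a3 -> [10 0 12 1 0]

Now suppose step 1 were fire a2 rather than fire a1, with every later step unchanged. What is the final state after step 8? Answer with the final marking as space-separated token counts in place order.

(re-executing from step 1 with the substitution; state before step 1: [2 4 4 3 2])
1. fire a2 -> [2 2 4 4 2]
2. fire a1 -> [2 2 6 6 1]
3. fire a2 -> [2 0 6 7 1]
4. fire a3 -> [4 0 7 5 1]
5. fire a2 -> [4 0 7 5 1]
6. fire a3 -> [6 0 8 3 1]
7. fire a3 -> [8 0 9 1 1]
8. fire a3 -> [8 0 9 1 1]

8 0 9 1 1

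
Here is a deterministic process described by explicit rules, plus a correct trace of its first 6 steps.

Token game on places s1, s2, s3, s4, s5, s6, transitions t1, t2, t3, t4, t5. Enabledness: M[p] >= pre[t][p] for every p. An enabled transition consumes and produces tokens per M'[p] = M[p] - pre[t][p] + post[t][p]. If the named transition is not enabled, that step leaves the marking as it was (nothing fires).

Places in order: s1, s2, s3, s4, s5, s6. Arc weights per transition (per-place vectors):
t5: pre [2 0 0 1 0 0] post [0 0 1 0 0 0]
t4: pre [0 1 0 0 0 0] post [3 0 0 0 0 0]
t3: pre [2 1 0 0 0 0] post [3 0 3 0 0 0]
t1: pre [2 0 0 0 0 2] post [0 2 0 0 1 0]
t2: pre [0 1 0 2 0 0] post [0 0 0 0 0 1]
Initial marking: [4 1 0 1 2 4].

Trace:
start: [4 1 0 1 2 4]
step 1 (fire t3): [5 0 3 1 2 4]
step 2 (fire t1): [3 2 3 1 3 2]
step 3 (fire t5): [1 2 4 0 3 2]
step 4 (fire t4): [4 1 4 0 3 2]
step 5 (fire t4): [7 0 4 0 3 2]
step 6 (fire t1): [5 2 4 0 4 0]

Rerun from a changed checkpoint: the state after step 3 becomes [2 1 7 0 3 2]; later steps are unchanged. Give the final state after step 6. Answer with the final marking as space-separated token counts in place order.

state after step 3 := [2 1 7 0 3 2]
step 4 (fire t4): [5 0 7 0 3 2]
step 5 (fire t4): [5 0 7 0 3 2]
step 6 (fire t1): [3 2 7 0 4 0]

3 2 7 0 4 0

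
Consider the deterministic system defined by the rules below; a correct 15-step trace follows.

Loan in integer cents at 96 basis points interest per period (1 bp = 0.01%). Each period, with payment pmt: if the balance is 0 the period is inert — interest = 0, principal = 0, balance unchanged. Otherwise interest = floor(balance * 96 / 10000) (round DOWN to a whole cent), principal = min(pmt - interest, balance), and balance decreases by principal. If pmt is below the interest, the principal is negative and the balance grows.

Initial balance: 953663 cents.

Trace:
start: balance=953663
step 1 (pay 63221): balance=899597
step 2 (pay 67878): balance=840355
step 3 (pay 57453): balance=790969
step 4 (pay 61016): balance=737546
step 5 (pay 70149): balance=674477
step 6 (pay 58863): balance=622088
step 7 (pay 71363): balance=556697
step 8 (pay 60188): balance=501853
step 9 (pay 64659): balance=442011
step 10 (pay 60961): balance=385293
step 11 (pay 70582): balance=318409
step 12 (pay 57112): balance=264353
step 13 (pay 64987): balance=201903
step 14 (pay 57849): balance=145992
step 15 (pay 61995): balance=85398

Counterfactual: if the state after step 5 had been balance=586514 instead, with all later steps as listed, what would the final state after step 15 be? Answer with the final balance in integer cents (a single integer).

state after step 5 := balance=586514
step 6 (pay 58863): balance=533281
step 7 (pay 71363): balance=467037
step 8 (pay 60188): balance=411332
step 9 (pay 64659): balance=350621
step 10 (pay 60961): balance=293025
step 11 (pay 70582): balance=225256
step 12 (pay 57112): balance=170306
step 13 (pay 64987): balance=106953
step 14 (pay 57849): balance=50130
step 15 (pay 61995): balance=0

0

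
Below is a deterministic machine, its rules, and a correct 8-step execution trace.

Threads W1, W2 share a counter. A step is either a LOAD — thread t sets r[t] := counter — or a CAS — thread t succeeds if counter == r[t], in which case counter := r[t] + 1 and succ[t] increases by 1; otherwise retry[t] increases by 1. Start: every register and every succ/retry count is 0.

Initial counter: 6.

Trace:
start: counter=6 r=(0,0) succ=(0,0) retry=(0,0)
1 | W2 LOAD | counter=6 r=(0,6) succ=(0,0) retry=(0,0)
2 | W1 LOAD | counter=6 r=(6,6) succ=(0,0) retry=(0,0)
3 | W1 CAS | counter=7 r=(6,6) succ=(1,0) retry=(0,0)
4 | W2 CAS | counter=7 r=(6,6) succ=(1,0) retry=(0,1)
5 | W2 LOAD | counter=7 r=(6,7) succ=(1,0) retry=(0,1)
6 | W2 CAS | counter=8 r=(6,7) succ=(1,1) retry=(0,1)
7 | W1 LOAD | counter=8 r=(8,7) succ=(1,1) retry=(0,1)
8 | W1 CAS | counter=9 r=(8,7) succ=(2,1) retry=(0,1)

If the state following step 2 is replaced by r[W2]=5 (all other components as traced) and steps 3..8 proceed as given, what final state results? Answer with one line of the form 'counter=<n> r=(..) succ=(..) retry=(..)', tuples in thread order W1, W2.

counter=9 r=(8,7) succ=(2,1) retry=(0,1)

state after step 2 := counter=6 r=(6,5) succ=(0,0) retry=(0,0)
3 | W1 CAS | counter=7 r=(6,5) succ=(1,0) retry=(0,0)
4 | W2 CAS | counter=7 r=(6,5) succ=(1,0) retry=(0,1)
5 | W2 LOAD | counter=7 r=(6,7) succ=(1,0) retry=(0,1)
6 | W2 CAS | counter=8 r=(6,7) succ=(1,1) retry=(0,1)
7 | W1 LOAD | counter=8 r=(8,7) succ=(1,1) retry=(0,1)
8 | W1 CAS | counter=9 r=(8,7) succ=(2,1) retry=(0,1)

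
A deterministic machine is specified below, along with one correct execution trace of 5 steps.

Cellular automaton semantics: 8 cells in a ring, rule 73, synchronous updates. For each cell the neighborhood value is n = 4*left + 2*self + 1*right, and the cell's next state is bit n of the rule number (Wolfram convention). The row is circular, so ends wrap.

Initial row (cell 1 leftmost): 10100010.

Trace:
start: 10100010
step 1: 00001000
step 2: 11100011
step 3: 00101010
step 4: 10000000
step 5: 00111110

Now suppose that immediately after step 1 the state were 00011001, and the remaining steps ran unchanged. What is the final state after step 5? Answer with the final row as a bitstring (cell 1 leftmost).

00011011

state after step 1 := 00011001
step 2: 01011000
step 3: 00011011
step 4: 01011011
step 5: 00011011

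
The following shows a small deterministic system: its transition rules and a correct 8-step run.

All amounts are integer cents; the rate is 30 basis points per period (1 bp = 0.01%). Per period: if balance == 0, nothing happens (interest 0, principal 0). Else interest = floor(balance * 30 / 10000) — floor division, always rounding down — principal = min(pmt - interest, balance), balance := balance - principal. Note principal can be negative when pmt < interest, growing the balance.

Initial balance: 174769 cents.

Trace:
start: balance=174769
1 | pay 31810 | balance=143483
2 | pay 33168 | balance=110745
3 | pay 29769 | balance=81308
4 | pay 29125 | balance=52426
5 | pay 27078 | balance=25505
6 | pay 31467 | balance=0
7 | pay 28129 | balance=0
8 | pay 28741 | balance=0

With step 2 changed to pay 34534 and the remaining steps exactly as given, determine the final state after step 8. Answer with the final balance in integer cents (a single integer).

0

(re-executing from step 2 with the substitution; state before step 2: balance=143483)
2 | pay 34534 | balance=109379
3 | pay 29769 | balance=79938
4 | pay 29125 | balance=51052
5 | pay 27078 | balance=24127
6 | pay 31467 | balance=0
7 | pay 28129 | balance=0
8 | pay 28741 | balance=0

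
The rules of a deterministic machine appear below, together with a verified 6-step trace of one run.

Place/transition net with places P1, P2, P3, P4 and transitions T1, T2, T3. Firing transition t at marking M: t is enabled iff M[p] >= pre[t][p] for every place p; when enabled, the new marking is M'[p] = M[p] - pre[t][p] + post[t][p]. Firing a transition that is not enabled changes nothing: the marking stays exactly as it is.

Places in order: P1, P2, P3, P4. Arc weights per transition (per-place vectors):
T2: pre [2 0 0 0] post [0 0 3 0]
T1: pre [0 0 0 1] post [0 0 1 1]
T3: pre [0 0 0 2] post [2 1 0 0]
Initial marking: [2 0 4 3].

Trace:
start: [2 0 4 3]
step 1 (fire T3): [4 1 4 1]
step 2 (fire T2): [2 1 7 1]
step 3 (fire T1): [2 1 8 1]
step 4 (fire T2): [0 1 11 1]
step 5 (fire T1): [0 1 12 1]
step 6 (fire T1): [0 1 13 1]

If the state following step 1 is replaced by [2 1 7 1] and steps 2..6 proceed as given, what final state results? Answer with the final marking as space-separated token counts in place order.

0 1 13 1

state after step 1 := [2 1 7 1]
step 2 (fire T2): [0 1 10 1]
step 3 (fire T1): [0 1 11 1]
step 4 (fire T2): [0 1 11 1]
step 5 (fire T1): [0 1 12 1]
step 6 (fire T1): [0 1 13 1]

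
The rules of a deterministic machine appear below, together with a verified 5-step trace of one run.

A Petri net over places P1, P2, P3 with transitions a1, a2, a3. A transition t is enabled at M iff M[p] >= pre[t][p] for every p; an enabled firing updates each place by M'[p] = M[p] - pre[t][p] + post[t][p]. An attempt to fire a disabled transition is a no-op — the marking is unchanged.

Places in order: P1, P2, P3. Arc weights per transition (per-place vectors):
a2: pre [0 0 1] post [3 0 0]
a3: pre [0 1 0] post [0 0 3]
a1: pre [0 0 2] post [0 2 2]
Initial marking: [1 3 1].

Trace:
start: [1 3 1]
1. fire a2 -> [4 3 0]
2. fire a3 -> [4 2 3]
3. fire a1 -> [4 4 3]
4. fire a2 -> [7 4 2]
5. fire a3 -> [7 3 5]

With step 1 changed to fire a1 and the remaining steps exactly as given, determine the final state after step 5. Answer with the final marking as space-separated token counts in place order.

(re-executing from step 1 with the substitution; state before step 1: [1 3 1])
1. fire a1 -> [1 3 1]
2. fire a3 -> [1 2 4]
3. fire a1 -> [1 4 4]
4. fire a2 -> [4 4 3]
5. fire a3 -> [4 3 6]

4 3 6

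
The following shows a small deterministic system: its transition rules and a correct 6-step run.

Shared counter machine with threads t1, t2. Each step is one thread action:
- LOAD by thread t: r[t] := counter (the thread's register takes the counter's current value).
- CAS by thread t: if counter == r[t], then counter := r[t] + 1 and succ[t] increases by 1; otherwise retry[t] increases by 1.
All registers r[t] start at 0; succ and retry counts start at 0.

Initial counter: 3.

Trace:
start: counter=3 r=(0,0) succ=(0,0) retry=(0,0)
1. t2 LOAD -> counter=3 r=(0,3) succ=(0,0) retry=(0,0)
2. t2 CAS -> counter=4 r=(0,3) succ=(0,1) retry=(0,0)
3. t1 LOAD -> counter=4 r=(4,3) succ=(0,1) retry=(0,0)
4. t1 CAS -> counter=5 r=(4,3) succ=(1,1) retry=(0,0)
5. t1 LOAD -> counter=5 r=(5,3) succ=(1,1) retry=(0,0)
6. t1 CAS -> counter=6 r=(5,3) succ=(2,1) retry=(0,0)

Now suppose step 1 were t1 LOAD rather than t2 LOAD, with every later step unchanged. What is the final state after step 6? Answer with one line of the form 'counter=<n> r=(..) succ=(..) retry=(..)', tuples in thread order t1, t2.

counter=5 r=(4,0) succ=(2,0) retry=(0,1)

(re-executing from step 1 with the substitution; state before step 1: counter=3 r=(0,0) succ=(0,0) retry=(0,0))
1. t1 LOAD -> counter=3 r=(3,0) succ=(0,0) retry=(0,0)
2. t2 CAS -> counter=3 r=(3,0) succ=(0,0) retry=(0,1)
3. t1 LOAD -> counter=3 r=(3,0) succ=(0,0) retry=(0,1)
4. t1 CAS -> counter=4 r=(3,0) succ=(1,0) retry=(0,1)
5. t1 LOAD -> counter=4 r=(4,0) succ=(1,0) retry=(0,1)
6. t1 CAS -> counter=5 r=(4,0) succ=(2,0) retry=(0,1)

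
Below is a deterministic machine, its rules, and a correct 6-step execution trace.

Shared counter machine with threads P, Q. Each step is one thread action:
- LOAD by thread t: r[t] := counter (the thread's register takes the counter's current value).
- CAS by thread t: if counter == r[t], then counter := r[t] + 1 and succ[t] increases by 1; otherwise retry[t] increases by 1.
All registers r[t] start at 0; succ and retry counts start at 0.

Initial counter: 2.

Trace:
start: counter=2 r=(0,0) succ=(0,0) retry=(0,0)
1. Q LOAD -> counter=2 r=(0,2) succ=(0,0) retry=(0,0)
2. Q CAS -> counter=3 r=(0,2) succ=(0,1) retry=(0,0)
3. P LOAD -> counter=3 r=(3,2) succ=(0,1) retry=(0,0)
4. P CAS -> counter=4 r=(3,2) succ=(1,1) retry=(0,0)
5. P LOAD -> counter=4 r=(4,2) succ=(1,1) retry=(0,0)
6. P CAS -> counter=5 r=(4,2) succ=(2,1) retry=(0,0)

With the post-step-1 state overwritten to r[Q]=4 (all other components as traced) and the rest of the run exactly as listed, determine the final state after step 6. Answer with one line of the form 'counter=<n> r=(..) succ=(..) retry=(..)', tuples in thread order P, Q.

state after step 1 := counter=2 r=(0,4) succ=(0,0) retry=(0,0)
2. Q CAS -> counter=2 r=(0,4) succ=(0,0) retry=(0,1)
3. P LOAD -> counter=2 r=(2,4) succ=(0,0) retry=(0,1)
4. P CAS -> counter=3 r=(2,4) succ=(1,0) retry=(0,1)
5. P LOAD -> counter=3 r=(3,4) succ=(1,0) retry=(0,1)
6. P CAS -> counter=4 r=(3,4) succ=(2,0) retry=(0,1)

counter=4 r=(3,4) succ=(2,0) retry=(0,1)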